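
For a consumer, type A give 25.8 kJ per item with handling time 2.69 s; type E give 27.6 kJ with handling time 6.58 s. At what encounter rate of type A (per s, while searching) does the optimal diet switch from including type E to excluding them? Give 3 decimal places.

At the threshold, the rate on type A alone equals the profitability of type E: λ·25.8/(1 + λ·2.69) = 27.6/6.58 = 4.195.
Rearranging, λ(25.8 − 4.195×2.69) = 4.195, so λ = 4.195/14.52 = 0.2889 per s.

0.289 per s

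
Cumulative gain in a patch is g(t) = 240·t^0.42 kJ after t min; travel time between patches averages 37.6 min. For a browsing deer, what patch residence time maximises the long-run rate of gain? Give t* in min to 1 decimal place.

By the marginal value theorem, leave when the instantaneous gain rate g'(t) equals the habitat-wide average g(t)/(T + t).
g'(t) = 0.42·240·t^-0.58. Setting 0.42·240·t^-0.58 = 240·t^0.42/(37.6+t) gives 0.42(37.6+t) = t, so 0.58·t = 0.42×37.6.
t* = 0.42×37.6/0.58 = 27.23 min.

27.2 min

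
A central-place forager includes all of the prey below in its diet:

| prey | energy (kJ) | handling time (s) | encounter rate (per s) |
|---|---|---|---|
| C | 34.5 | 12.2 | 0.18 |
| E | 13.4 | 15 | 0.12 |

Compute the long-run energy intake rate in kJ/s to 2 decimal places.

R = (0.18×34.5 + 0.12×13.4) / (1 + 0.18×12.2 + 0.12×15) = 7.818/4.996 = 1.565 kJ/s.

1.56 kJ/s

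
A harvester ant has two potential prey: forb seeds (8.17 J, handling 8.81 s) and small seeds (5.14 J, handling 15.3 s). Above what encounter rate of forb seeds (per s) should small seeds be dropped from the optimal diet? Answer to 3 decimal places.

Drop small seeds once their profitability E₂/h₂ falls below the rate achievable on forb seeds alone: E₂/h₂ = λE₁/(1 + λh₁).
Solve for λ: λE₁h₂ = E₂(1 + λh₁) → λ(E₁h₂ − E₂h₁) = E₂ → λ = E₂/(E₁h₂ − E₂h₁).
λ = 5.14/(8.17×15.3 − 5.14×8.81) = 5.14/79.72 = 0.06448 per s.

0.064 per s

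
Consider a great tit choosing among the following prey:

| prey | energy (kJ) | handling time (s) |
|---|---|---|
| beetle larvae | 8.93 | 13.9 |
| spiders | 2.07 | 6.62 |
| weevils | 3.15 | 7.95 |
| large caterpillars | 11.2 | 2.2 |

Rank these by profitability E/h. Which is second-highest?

In descending order of E/h:
large caterpillars: 11.2/2.2 = 5.09 kJ/s
beetle larvae: 8.93/13.9 = 0.642 kJ/s
weevils: 3.15/7.95 = 0.396 kJ/s
spiders: 2.07/6.62 = 0.313 kJ/s

beetle larvae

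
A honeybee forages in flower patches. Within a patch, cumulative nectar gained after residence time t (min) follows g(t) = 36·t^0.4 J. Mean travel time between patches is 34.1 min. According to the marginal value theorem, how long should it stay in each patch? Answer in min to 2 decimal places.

By the marginal value theorem, leave when the instantaneous gain rate g'(t) equals the habitat-wide average g(t)/(T + t).
g'(t) = 0.4·36·t^-0.6. Setting 0.4·36·t^-0.6 = 36·t^0.4/(34.1+t) gives 0.4(34.1+t) = t, so 0.60·t = 0.4×34.1.
t* = 0.4×34.1/0.60 = 22.73 min.

22.73 min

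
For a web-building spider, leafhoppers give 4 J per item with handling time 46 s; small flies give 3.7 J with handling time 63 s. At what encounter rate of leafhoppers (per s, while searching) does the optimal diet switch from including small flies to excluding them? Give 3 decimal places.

At the threshold, the rate on leafhoppers alone equals the profitability of small flies: λ·4/(1 + λ·46) = 3.7/63 = 0.05873.
Rearranging, λ(4 − 0.05873×46) = 0.05873, so λ = 0.05873/1.298 = 0.04523 per s.

0.045 per s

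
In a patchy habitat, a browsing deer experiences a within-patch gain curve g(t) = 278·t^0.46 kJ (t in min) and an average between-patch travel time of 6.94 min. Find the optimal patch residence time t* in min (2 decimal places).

Maximise g(t)/(T+t): set derivative to zero → g'(t)(T+t) = g(t).
g'(t) = 0.46·278·t^-0.54. Setting 0.46·278·t^-0.54 = 278·t^0.46/(6.94+t) gives 0.46(6.94+t) = t, so 0.54·t = 0.46×6.94.
t* = 0.46×6.94/0.54 = 5.912 min.

5.91 min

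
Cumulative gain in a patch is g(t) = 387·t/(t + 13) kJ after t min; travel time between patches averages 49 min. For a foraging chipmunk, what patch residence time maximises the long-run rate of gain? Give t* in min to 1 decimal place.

25.2 min

By the marginal value theorem, leave when the instantaneous gain rate g'(t) equals the habitat-wide average g(t)/(T + t).
g'(t) = 387·13/(t + 13)². Setting 387·13/(t+13)² = 387t/[(t+13)(49+t)] gives 13(49+t) = t(t+13), so t² = 13×49 = 637.
t* = √637 = 25.24 min.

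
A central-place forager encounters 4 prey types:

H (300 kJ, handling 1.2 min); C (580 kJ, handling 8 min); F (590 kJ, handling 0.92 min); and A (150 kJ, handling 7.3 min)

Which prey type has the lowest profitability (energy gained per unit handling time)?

A

In descending order of E/h:
F: 590/0.92 = 641 kJ/min
H: 300/1.2 = 250 kJ/min
C: 580/8 = 72.5 kJ/min
A: 150/7.3 = 20.5 kJ/min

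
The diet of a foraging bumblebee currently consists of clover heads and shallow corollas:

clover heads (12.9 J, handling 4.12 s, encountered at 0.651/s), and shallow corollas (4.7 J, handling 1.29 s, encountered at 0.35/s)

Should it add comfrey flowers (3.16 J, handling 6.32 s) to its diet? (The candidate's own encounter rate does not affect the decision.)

No

Current rate: (0.651×12.9 + 0.35×4.7)/(1 + 0.651×4.12 + 0.35×1.29) = 2.43 J/s.
Profitability of comfrey flowers: 3.16/6.32 = 0.5 J/s.
Since 0.5 < R, time spent handling comfrey flowers is better spent searching.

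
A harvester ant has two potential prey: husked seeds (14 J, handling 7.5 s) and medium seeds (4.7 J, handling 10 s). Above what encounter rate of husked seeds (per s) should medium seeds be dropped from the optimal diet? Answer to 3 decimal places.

0.045 per s

The zero-one rule: include medium seeds iff E₂/h₂ > λE₁/(1+λh₁). Equality gives the switch point.
λE₁h₂ = E₂ + λE₂h₁ ⇒ λ = E₂/(E₁h₂ − E₂h₁) = 4.7/(140 − 35.25) = 0.04487 per s.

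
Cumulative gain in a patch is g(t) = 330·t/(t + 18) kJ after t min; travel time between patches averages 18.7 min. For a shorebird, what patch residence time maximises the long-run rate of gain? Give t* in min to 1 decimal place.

Maximise g(t)/(T+t): set derivative to zero → g'(t)(T+t) = g(t).
g'(t) = 330·18/(t + 18)². Setting 330·18/(t+18)² = 330t/[(t+18)(18.7+t)] gives 18(18.7+t) = t(t+18), so t² = 18×18.7 = 336.6.
t* = √336.6 = 18.35 min.

18.3 min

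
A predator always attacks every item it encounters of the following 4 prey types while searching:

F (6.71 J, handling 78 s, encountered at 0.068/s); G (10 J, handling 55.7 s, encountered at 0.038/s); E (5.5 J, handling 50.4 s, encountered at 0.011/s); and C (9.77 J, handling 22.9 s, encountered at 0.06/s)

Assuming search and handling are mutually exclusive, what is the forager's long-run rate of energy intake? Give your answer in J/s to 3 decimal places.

R = (0.068×6.71 + 0.038×10 + 0.011×5.5 + 0.06×9.77) / (1 + 0.068×78 + 0.038×55.7 + 0.011×50.4 + 0.06×22.9) = 1.483/10.35 = 0.1433 J/s.

0.143 J/s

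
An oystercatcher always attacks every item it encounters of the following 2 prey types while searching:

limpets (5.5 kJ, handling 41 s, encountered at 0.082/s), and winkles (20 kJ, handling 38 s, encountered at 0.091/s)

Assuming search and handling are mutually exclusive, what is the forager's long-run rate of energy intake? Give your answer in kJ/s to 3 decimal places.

0.290 kJ/s

R = (0.082×5.5 + 0.091×20) / (1 + 0.082×41 + 0.091×38) = 2.271/7.82 = 0.2904 kJ/s.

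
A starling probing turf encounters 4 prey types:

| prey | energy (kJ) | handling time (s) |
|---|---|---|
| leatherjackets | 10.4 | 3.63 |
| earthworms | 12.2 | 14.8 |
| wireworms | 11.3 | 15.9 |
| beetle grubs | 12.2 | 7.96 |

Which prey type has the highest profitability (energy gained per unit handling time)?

Profitability E/h (kJ/s): leatherjackets = 10.4/3.63 = 2.87, earthworms = 12.2/14.8 = 0.824, wireworms = 11.3/15.9 = 0.711, beetle grubs = 12.2/7.96 = 1.53.
Ranked: leatherjackets > beetle grubs > earthworms > wireworms.

leatherjackets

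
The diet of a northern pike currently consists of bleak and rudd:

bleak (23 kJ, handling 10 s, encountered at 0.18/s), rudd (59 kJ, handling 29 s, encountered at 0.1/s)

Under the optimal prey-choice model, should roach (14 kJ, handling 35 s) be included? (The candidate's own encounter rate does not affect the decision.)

No

Intake rate on the current diet: R = (0.18×23 + 0.1×59) / (1 + 0.18×10 + 0.1×29) = 10.04/5.7 = 1.761 kJ/s.
roach: E/h = 14/35 = 0.4 kJ/s.
Since 0.4 < R, time spent handling roach is better spent searching.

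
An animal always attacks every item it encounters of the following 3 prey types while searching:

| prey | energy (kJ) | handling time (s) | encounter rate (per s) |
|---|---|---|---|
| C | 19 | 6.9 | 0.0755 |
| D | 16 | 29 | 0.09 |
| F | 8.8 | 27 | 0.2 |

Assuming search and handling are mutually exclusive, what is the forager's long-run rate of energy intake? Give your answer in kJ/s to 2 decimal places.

R = (0.0755×19 + 0.09×16 + 0.2×8.8) / (1 + 0.0755×6.9 + 0.09×29 + 0.2×27) = 4.635/9.531 = 0.4863 kJ/s.

0.49 kJ/s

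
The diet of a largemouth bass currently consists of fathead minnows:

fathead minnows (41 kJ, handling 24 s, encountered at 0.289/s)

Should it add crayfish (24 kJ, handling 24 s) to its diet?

Current rate: (0.289×41)/(1 + 0.289×24) = 1.493 kJ/s.
Profitability of crayfish: 24/24 = 1 kJ/s.
Since 1 < R, time spent handling crayfish is better spent searching.

No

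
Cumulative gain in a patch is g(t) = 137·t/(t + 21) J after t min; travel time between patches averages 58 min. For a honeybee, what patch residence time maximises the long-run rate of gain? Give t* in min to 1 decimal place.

Maximise g(t)/(T+t): set derivative to zero → g'(t)(T+t) = g(t).
g'(t) = 137·21/(t + 21)². Setting 137·21/(t+21)² = 137t/[(t+21)(58+t)] gives 21(58+t) = t(t+21), so t² = 21×58 = 1218.
t* = √1218 = 34.9 min.

34.9 min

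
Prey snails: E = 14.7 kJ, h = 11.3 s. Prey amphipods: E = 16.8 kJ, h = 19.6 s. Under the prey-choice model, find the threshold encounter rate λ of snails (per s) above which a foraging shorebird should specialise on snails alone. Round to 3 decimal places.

The zero-one rule: include amphipods iff E₂/h₂ > λE₁/(1+λh₁). Equality gives the switch point.
λE₁h₂ = E₂ + λE₂h₁ ⇒ λ = E₂/(E₁h₂ − E₂h₁) = 16.8/(288.1 − 189.8) = 0.1709 per s.

0.171 per s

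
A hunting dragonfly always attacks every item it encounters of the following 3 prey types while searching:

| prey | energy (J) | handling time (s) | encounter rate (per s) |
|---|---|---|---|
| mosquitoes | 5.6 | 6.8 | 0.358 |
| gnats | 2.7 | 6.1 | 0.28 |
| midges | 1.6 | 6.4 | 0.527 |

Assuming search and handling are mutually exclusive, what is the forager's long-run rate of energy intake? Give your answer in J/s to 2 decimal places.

Energy encountered per unit search time: 0.358×5.6 + 0.28×2.7 + 0.527×1.6 = 3.604 J/s.
Handling time per unit search time: 0.358×6.8 + 0.28×6.1 + 0.527×6.4 = 7.515.
Rate = 3.604/(1 + 7.515) = 0.4232 J/s.

0.42 J/s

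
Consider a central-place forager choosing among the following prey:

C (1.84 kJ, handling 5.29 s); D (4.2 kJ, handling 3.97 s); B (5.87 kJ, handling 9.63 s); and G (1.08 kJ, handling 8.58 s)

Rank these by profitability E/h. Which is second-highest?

B

Profitability E/h (kJ/s): C = 1.84/5.29 = 0.348, D = 4.2/3.97 = 1.06, B = 5.87/9.63 = 0.61, G = 1.08/8.58 = 0.126.
Ranked: D > B > C > G.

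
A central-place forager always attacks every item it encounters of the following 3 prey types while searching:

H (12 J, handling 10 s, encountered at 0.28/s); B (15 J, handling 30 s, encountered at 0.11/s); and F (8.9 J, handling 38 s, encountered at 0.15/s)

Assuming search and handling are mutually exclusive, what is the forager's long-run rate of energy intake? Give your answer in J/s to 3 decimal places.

0.496 J/s

R = (0.28×12 + 0.11×15 + 0.15×8.9) / (1 + 0.28×10 + 0.11×30 + 0.15×38) = 6.345/12.8 = 0.4957 J/s.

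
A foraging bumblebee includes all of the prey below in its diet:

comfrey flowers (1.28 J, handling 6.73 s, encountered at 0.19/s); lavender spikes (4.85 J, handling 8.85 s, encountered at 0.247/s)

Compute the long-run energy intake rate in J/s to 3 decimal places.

Energy encountered per unit search time: 0.19×1.28 + 0.247×4.85 = 1.441 J/s.
Handling time per unit search time: 0.19×6.73 + 0.247×8.85 = 3.465.
Rate = 1.441/(1 + 3.465) = 0.3228 J/s.

0.323 J/s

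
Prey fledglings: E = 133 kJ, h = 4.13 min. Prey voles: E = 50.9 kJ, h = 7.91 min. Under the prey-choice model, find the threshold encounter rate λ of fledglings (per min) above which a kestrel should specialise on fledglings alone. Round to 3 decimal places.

0.060 per min

The zero-one rule: include voles iff E₂/h₂ > λE₁/(1+λh₁). Equality gives the switch point.
λE₁h₂ = E₂ + λE₂h₁ ⇒ λ = E₂/(E₁h₂ − E₂h₁) = 50.9/(1052 − 210.2) = 0.06046 per min.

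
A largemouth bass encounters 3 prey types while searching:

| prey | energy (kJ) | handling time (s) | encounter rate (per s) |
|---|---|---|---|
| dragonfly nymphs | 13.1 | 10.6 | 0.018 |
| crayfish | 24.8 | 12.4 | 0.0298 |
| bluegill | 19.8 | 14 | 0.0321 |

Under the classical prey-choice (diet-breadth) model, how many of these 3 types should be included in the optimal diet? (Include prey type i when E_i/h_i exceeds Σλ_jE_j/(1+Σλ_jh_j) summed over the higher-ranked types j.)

E/h in descending order: crayfish 2, bluegill 1.41, dragonfly nymphs 1.24 kJ/s. The optimal diet is the largest prefix of this list for which every included type satisfies E_i/h_i > R on the types above it.
Rate on top 1: 0.5396. bluegill: 1.41 > 0.5396 → include.
Rate on top 2: 0.7557. dragonfly nymphs: 1.24 > 0.7557 → include.
Optimal diet: crayfish, bluegill, dragonfly nymphs — 3 of 3 types.

3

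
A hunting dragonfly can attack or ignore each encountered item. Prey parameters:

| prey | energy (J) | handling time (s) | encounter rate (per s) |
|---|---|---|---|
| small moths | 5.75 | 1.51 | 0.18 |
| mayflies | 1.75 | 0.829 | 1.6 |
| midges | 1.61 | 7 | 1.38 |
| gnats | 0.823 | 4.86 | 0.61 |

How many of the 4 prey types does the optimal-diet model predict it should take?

Rank by E/h (J/s): small moths 3.81, mayflies 2.11, midges 0.23, gnats 0.169. Include each in turn until the next type's E/h falls below the running intake rate.
Rate on top 1: 0.8138. mayflies: 2.11 > 0.8138 → include.
Rate on top 2: 1.476. midges: 0.23 < 1.476 → exclude; stop.
Optimal diet: small moths, mayflies — 2 of 4 types.

2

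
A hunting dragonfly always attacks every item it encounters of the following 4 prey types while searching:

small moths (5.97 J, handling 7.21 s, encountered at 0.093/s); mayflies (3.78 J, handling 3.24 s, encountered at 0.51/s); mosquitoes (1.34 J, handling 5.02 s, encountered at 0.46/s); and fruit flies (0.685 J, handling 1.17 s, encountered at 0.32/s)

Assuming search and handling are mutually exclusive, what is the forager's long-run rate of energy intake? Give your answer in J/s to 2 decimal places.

0.55 J/s

Energy encountered per unit search time: 0.093×5.97 + 0.51×3.78 + 0.46×1.34 + 0.32×0.685 = 3.319 J/s.
Handling time per unit search time: 0.093×7.21 + 0.51×3.24 + 0.46×5.02 + 0.32×1.17 = 5.007.
Rate = 3.319/(1 + 5.007) = 0.5525 J/s.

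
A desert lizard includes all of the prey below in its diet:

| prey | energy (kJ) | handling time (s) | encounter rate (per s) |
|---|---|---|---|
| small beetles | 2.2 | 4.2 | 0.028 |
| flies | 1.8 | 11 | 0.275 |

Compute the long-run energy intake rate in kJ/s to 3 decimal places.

R = Σλ_iE_i / (1 + Σλ_ih_i)
Numerator: 0.028×2.2 + 0.275×1.8 = 0.5566
Denominator: 1 + 0.028×4.2 + 0.275×11 = 4.143
R = 0.5566/4.143 = 0.1344 kJ/s

0.134 kJ/s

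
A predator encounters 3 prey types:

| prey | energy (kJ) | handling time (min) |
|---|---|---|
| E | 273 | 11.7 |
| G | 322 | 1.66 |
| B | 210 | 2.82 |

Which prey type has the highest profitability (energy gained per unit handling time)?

G

In descending order of E/h:
G: 322/1.66 = 194 kJ/min
B: 210/2.82 = 74.5 kJ/min
E: 273/11.7 = 23.3 kJ/min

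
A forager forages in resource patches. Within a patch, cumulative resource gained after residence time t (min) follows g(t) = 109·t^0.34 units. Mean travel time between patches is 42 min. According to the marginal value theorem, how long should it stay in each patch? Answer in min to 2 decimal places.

Maximise g(t)/(T+t): set derivative to zero → g'(t)(T+t) = g(t).
g'(t) = 0.34·109·t^-0.66. Setting 0.34·109·t^-0.66 = 109·t^0.34/(42+t) gives 0.34(42+t) = t, so 0.66·t = 0.34×42.
t* = 0.34×42/0.66 = 21.64 min.

21.64 min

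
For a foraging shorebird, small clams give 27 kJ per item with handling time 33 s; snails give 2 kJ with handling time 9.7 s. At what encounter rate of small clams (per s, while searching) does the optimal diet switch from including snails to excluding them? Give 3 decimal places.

0.010 per s

At the threshold, the rate on small clams alone equals the profitability of snails: λ·27/(1 + λ·33) = 2/9.7 = 0.2062.
Rearranging, λ(27 − 0.2062×33) = 0.2062, so λ = 0.2062/20.2 = 0.01021 per s.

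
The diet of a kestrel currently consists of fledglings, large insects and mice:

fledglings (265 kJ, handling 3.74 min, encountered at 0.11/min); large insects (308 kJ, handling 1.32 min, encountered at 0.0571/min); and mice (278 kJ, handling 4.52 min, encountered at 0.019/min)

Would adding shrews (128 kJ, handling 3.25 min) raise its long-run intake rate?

Intake rate on the current diet: R = (0.11×265 + 0.0571×308 + 0.019×278) / (1 + 0.11×3.74 + 0.0571×1.32 + 0.019×4.52) = 52.02/1.573 = 33.08 kJ/min.
shrews: E/h = 128/3.25 = 39.38 kJ/min.
39.38 > 33.08, so adding shrews raises the average — include it.

Yes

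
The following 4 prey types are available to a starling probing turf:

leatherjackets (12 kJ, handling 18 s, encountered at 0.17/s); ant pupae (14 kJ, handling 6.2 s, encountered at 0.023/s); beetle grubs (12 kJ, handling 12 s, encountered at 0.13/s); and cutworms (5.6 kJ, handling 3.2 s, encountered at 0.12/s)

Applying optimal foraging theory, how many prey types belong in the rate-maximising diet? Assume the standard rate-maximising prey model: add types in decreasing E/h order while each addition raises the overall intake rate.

Rank by E/h (kJ/s): ant pupae 2.26, cutworms 1.75, beetle grubs 1, leatherjackets 0.667. Include each in turn until the next type's E/h falls below the running intake rate.
Rate on top 1: 0.2818. cutworms: 1.75 > 0.2818 → include.
Rate on top 2: 0.6511. beetle grubs: 1 > 0.6511 → include.
Rate on top 3: 0.8274. leatherjackets: 0.667 < 0.8274 → exclude; stop.
Optimal diet: ant pupae, cutworms, beetle grubs — 3 of 4 types.

3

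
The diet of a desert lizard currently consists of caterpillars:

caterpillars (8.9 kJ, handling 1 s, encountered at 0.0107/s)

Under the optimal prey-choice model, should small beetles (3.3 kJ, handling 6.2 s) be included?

Yes

Intake rate on the current diet: R = (0.0107×8.9) / (1 + 0.0107×1) = 0.09523/1.011 = 0.09422 kJ/s.
small beetles: E/h = 3.3/6.2 = 0.5323 kJ/s.
0.5323 > 0.09422, so adding small beetles raises the average — include it.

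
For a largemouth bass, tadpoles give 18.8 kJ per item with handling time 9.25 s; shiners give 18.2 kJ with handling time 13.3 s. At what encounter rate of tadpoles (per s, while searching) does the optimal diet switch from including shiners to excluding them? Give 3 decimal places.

The zero-one rule: include shiners iff E₂/h₂ > λE₁/(1+λh₁). Equality gives the switch point.
λE₁h₂ = E₂ + λE₂h₁ ⇒ λ = E₂/(E₁h₂ − E₂h₁) = 18.2/(250 − 168.3) = 0.2228 per s.

0.223 per s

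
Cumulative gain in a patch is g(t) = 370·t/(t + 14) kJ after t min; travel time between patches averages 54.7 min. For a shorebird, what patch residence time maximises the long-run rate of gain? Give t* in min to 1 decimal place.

27.7 min

Maximise g(t)/(T+t): set derivative to zero → g'(t)(T+t) = g(t).
g'(t) = 370·14/(t + 14)². Setting 370·14/(t+14)² = 370t/[(t+14)(54.7+t)] gives 14(54.7+t) = t(t+14), so t² = 14×54.7 = 765.8.
t* = √765.8 = 27.67 min.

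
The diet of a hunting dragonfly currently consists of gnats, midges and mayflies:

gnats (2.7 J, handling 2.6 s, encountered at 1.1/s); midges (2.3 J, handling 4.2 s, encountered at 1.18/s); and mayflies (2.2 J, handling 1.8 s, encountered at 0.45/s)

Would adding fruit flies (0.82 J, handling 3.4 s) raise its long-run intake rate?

Current rate: (1.1×2.7 + 1.18×2.3 + 0.45×2.2)/(1 + 1.1×2.6 + 1.18×4.2 + 0.45×1.8) = 0.6933 J/s.
fruit flies: E/h = 0.82/3.4 = 0.2412 J/s.
Since 0.2412 < R, time spent handling fruit flies is better spent searching.

No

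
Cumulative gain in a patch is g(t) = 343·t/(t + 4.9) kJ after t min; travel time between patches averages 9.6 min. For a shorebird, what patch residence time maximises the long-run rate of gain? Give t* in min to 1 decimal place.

Optimal t* satisfies g'(t*) = g(t*)/(T + t*).
g'(t) = 343·4.9/(t + 4.9)². Setting 343·4.9/(t+4.9)² = 343t/[(t+4.9)(9.6+t)] gives 4.9(9.6+t) = t(t+4.9), so t² = 4.9×9.6 = 47.04.
t* = √47.04 = 6.859 min.

6.9 min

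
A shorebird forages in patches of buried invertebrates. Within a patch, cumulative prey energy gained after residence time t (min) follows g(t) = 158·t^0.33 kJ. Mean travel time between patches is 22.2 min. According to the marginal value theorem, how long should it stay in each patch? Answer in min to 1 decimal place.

10.9 min

Maximise g(t)/(T+t): set derivative to zero → g'(t)(T+t) = g(t).
g'(t) = 0.33·158·t^-0.67. Setting 0.33·158·t^-0.67 = 158·t^0.33/(22.2+t) gives 0.33(22.2+t) = t, so 0.67·t = 0.33×22.2.
t* = 0.33×22.2/0.67 = 10.93 min.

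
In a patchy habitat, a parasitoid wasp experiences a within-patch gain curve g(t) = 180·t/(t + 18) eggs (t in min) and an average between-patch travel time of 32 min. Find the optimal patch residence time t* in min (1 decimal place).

Optimal t* satisfies g'(t*) = g(t*)/(T + t*).
g'(t) = 180·18/(t + 18)². Setting 180·18/(t+18)² = 180t/[(t+18)(32+t)] gives 18(32+t) = t(t+18), so t² = 18×32 = 576.
t* = √576 = 24 min.

24.0 min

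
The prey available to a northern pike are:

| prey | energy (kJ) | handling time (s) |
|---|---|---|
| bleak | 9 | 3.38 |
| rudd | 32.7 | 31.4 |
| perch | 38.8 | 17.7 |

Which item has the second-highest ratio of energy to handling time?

Profitability E/h (kJ/s): bleak = 9/3.38 = 2.66, rudd = 32.7/31.4 = 1.04, perch = 38.8/17.7 = 2.19.
Ranked: bleak > perch > rudd.

perch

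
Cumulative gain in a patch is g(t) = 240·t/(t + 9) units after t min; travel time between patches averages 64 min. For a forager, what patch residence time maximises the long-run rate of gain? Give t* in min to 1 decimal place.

By the marginal value theorem, leave when the instantaneous gain rate g'(t) equals the habitat-wide average g(t)/(T + t).
g'(t) = 240·9/(t + 9)². Setting 240·9/(t+9)² = 240t/[(t+9)(64+t)] gives 9(64+t) = t(t+9), so t² = 9×64 = 576.
t* = √576 = 24 min.

24.0 min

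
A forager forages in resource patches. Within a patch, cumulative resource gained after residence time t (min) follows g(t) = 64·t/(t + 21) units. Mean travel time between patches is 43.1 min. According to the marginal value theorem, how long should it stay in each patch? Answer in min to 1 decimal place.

Maximise g(t)/(T+t): set derivative to zero → g'(t)(T+t) = g(t).
g'(t) = 64·21/(t + 21)². Setting 64·21/(t+21)² = 64t/[(t+21)(43.1+t)] gives 21(43.1+t) = t(t+21), so t² = 21×43.1 = 905.1.
t* = √905.1 = 30.08 min.

30.1 min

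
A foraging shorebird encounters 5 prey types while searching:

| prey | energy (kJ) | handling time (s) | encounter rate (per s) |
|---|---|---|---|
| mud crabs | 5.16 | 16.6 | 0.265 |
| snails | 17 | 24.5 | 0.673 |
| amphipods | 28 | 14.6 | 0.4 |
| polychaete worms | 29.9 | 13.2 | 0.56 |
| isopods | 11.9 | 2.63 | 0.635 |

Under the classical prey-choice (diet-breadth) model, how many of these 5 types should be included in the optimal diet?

E/h in descending order: isopods 4.52, polychaete worms 2.27, amphipods 1.92, snails 0.694, mud crabs 0.311 kJ/s. The optimal diet is the largest prefix of this list for which every included type satisfies E_i/h_i > R on the types above it.
Rate on top 1: 2.83. polychaete worms: 2.27 < 2.83 → exclude; stop.
Optimal diet: isopods — 1 of 5 types.

1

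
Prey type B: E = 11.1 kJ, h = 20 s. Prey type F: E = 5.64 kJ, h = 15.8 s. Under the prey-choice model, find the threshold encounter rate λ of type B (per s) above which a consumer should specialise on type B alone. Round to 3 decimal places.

0.090 per s

The zero-one rule: include type F iff E₂/h₂ > λE₁/(1+λh₁). Equality gives the switch point.
λE₁h₂ = E₂ + λE₂h₁ ⇒ λ = E₂/(E₁h₂ − E₂h₁) = 5.64/(175.4 − 112.8) = 0.09012 per s.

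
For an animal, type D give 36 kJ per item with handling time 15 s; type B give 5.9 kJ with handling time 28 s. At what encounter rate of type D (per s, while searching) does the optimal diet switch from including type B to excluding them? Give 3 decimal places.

At the threshold, the rate on type D alone equals the profitability of type B: λ·36/(1 + λ·15) = 5.9/28 = 0.2107.
Rearranging, λ(36 − 0.2107×15) = 0.2107, so λ = 0.2107/32.84 = 0.006417 per s.

0.006 per s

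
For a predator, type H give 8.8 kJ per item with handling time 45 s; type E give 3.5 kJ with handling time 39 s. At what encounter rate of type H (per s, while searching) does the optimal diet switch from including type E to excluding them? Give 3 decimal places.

0.019 per s

Drop type E once their profitability E₂/h₂ falls below the rate achievable on type H alone: E₂/h₂ = λE₁/(1 + λh₁).
Solve for λ: λE₁h₂ = E₂(1 + λh₁) → λ(E₁h₂ − E₂h₁) = E₂ → λ = E₂/(E₁h₂ − E₂h₁).
λ = 3.5/(8.8×39 − 3.5×45) = 3.5/185.7 = 0.01885 per s.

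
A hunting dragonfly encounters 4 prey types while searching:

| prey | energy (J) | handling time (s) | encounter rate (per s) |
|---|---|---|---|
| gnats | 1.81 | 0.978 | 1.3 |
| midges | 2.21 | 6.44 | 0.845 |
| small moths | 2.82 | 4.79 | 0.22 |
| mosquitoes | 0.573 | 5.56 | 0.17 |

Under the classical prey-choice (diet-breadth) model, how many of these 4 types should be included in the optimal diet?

Profitabilities (E/h, J/s): gnats 1.85, small moths 0.589, midges 0.343, mosquitoes 0.103. Add prey in this order while the next type's profitability exceeds the intake rate on those already taken.
Rate on top 1: 1.036. small moths: 0.589 < 1.036 → exclude; stop.
Optimal diet: gnats — 1 of 4 types.

1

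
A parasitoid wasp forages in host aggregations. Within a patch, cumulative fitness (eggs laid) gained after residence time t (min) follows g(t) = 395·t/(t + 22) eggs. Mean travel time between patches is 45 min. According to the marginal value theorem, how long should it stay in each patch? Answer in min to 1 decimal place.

By the marginal value theorem, leave when the instantaneous gain rate g'(t) equals the habitat-wide average g(t)/(T + t).
g'(t) = 395·22/(t + 22)². Setting 395·22/(t+22)² = 395t/[(t+22)(45+t)] gives 22(45+t) = t(t+22), so t² = 22×45 = 990.
t* = √990 = 31.46 min.

31.5 min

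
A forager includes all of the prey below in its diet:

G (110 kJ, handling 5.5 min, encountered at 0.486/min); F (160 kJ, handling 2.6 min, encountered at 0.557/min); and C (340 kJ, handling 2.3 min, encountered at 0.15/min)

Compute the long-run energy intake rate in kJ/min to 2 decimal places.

Energy encountered per unit search time: 0.486×110 + 0.557×160 + 0.15×340 = 193.6 kJ/min.
Handling time per unit search time: 0.486×5.5 + 0.557×2.6 + 0.15×2.3 = 4.466.
Rate = 193.6/(1 + 4.466) = 35.41 kJ/min.

35.41 kJ/min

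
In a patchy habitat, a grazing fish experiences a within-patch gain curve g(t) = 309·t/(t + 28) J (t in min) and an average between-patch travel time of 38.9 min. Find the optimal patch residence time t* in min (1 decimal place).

33.0 min

Optimal t* satisfies g'(t*) = g(t*)/(T + t*).
g'(t) = 309·28/(t + 28)². Setting 309·28/(t+28)² = 309t/[(t+28)(38.9+t)] gives 28(38.9+t) = t(t+28), so t² = 28×38.9 = 1089.
t* = √1089 = 33 min.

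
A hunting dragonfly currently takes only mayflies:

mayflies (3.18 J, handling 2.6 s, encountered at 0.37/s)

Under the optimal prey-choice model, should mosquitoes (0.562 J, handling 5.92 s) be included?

On mayflies alone, R = ΣλE/(1+Σλh) = 1.177/1.962 = 0.5997 J/s.
Profitability of mosquitoes: 0.562/5.92 = 0.09493 J/s.
0.09493 < 0.5997, so adding mosquitoes would lower the average — exclude it.

No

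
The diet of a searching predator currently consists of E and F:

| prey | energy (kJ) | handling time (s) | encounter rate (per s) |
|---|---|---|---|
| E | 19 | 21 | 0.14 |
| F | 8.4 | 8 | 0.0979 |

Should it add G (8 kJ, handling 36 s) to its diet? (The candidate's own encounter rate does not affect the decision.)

Current rate: (0.14×19 + 0.0979×8.4)/(1 + 0.14×21 + 0.0979×8) = 0.7373 kJ/s.
G: E/h = 8/36 = 0.2222 kJ/s.
0.2222 < 0.7373, so adding G would lower the average — exclude it.

No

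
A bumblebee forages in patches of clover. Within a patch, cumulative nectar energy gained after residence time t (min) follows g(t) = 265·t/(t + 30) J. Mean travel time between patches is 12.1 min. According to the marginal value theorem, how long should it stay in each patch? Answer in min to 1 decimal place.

19.1 min

By the marginal value theorem, leave when the instantaneous gain rate g'(t) equals the habitat-wide average g(t)/(T + t).
g'(t) = 265·30/(t + 30)². Setting 265·30/(t+30)² = 265t/[(t+30)(12.1+t)] gives 30(12.1+t) = t(t+30), so t² = 30×12.1 = 363.
t* = √363 = 19.05 min.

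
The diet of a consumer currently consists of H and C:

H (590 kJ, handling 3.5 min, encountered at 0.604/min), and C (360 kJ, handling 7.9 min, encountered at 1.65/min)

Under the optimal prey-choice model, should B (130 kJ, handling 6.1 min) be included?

Current rate: (0.604×590 + 1.65×360)/(1 + 0.604×3.5 + 1.65×7.9) = 58.85 kJ/min.
Profitability of B: 130/6.1 = 21.31 kJ/min.
Since 21.31 < R, time spent handling B is better spent searching.

No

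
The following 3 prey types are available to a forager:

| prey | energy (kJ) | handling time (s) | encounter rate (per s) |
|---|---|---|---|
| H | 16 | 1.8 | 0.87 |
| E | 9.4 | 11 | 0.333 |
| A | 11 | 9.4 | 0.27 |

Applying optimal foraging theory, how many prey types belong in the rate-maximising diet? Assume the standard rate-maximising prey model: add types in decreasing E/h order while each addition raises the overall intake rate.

1

E/h in descending order: H 8.89, A 1.17, E 0.855 kJ/s. The optimal diet is the largest prefix of this list for which every included type satisfies E_i/h_i > R on the types above it.
Rate on top 1: 5.425. A: 1.17 < 5.425 → exclude; stop.
Optimal diet: H — 1 of 3 types.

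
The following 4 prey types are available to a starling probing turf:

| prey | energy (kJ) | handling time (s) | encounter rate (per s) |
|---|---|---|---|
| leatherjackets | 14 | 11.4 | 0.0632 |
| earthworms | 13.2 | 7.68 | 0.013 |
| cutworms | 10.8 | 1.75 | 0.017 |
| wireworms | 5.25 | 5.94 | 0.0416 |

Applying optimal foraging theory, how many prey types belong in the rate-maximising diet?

Rank by E/h (kJ/s): cutworms 6.17, earthworms 1.72, leatherjackets 1.23, wireworms 0.884. Include each in turn until the next type's E/h falls below the running intake rate.
Rate on top 1: 0.1783. earthworms: 1.72 > 0.1783 → include.
Rate on top 2: 0.3145. leatherjackets: 1.23 > 0.3145 → include.
Rate on top 3: 0.6702. wireworms: 0.884 > 0.6702 → include.
Optimal diet: cutworms, earthworms, leatherjackets, wireworms — 4 of 4 types.

4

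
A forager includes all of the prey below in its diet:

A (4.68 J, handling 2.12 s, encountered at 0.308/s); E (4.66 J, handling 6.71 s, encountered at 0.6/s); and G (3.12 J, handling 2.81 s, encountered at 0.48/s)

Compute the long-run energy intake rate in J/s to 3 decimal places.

0.816 J/s

Energy encountered per unit search time: 0.308×4.68 + 0.6×4.66 + 0.48×3.12 = 5.735 J/s.
Handling time per unit search time: 0.308×2.12 + 0.6×6.71 + 0.48×2.81 = 6.028.
Rate = 5.735/(1 + 6.028) = 0.8161 J/s.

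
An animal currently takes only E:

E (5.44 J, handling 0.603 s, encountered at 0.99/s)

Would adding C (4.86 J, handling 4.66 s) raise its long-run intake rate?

Intake rate on the current diet: R = (0.99×5.44) / (1 + 0.99×0.603) = 5.386/1.597 = 3.372 J/s.
C: E/h = 4.86/4.66 = 1.043 J/s.
1.043 < 3.372, so adding C would lower the average — exclude it.

No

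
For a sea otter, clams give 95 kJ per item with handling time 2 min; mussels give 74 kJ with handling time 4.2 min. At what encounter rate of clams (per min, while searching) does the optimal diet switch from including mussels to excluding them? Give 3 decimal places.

0.295 per min

At the threshold, the rate on clams alone equals the profitability of mussels: λ·95/(1 + λ·2) = 74/4.2 = 17.62.
Rearranging, λ(95 − 17.62×2) = 17.62, so λ = 17.62/59.76 = 0.2948 per min.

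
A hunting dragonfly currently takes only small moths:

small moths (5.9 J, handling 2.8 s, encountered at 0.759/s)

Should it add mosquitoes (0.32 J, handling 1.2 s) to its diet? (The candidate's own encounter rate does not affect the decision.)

No

Intake rate on the current diet: R = (0.759×5.9) / (1 + 0.759×2.8) = 4.478/3.125 = 1.433 J/s.
Profitability of mosquitoes: 0.32/1.2 = 0.2667 J/s.
0.2667 < 1.433, so adding mosquitoes would lower the average — exclude it.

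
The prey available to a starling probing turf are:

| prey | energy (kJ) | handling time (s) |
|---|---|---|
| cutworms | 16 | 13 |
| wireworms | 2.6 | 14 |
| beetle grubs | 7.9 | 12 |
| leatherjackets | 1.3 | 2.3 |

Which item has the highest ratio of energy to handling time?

cutworms

Profitability E/h (kJ/s): cutworms = 16/13 = 1.23, wireworms = 2.6/14 = 0.186, beetle grubs = 7.9/12 = 0.658, leatherjackets = 1.3/2.3 = 0.565.
Ranked: cutworms > beetle grubs > leatherjackets > wireworms.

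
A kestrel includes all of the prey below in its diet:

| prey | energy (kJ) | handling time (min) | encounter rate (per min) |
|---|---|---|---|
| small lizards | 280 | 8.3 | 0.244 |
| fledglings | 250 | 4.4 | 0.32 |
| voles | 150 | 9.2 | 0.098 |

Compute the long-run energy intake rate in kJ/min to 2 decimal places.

30.56 kJ/min

Energy encountered per unit search time: 0.244×280 + 0.32×250 + 0.098×150 = 163 kJ/min.
Handling time per unit search time: 0.244×8.3 + 0.32×4.4 + 0.098×9.2 = 4.335.
Rate = 163/(1 + 4.335) = 30.56 kJ/min.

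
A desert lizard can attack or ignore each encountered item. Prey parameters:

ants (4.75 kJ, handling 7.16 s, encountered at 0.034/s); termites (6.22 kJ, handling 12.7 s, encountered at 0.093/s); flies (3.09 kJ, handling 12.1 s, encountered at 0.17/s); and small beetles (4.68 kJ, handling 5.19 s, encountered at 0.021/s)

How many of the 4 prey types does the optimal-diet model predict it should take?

E/h in descending order: small beetles 0.902, ants 0.663, termites 0.49, flies 0.255 kJ/s. The optimal diet is the largest prefix of this list for which every included type satisfies E_i/h_i > R on the types above it.
Rate on top 1: 0.08862. ants: 0.663 > 0.08862 → include.
Rate on top 2: 0.1921. termites: 0.49 > 0.1921 → include.
Rate on top 3: 0.3309. flies: 0.255 < 0.3309 → exclude; stop.
Optimal diet: small beetles, ants, termites — 3 of 4 types.

3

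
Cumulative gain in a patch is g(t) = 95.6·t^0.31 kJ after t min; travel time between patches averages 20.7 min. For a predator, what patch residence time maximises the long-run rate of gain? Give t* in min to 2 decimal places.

By the marginal value theorem, leave when the instantaneous gain rate g'(t) equals the habitat-wide average g(t)/(T + t).
g'(t) = 0.31·95.6·t^-0.69. Setting 0.31·95.6·t^-0.69 = 95.6·t^0.31/(20.7+t) gives 0.31(20.7+t) = t, so 0.69·t = 0.31×20.7.
t* = 0.31×20.7/0.69 = 9.3 min.

9.30 min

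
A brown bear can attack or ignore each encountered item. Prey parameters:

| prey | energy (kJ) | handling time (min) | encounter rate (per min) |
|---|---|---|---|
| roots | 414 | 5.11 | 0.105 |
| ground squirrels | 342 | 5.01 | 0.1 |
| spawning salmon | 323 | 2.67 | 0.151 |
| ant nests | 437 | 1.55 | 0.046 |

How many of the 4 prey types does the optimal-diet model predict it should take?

4

Profitabilities (E/h, kJ/min): ant nests 282, spawning salmon 121, roots 81, ground squirrels 68.3. Add prey in this order while the next type's profitability exceeds the intake rate on those already taken.
Rate on top 1: 18.76. spawning salmon: 121 > 18.76 → include.
Rate on top 2: 46.71. roots: 81 > 46.71 → include.
Rate on top 3: 55.86. ground squirrels: 68.3 > 55.86 → include.
Optimal diet: ant nests, spawning salmon, roots, ground squirrels — 4 of 4 types.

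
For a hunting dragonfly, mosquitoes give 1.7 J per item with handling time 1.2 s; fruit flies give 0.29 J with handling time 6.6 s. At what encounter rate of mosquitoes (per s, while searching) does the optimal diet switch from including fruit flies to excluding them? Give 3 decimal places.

0.027 per s

At the threshold, the rate on mosquitoes alone equals the profitability of fruit flies: λ·1.7/(1 + λ·1.2) = 0.29/6.6 = 0.04394.
Rearranging, λ(1.7 − 0.04394×1.2) = 0.04394, so λ = 0.04394/1.647 = 0.02667 per s.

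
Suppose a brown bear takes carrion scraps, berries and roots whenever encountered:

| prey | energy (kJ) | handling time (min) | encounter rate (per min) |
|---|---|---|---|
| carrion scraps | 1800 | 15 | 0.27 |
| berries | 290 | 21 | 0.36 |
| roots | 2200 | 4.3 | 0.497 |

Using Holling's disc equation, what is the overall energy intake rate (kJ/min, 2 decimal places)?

R = (0.27×1800 + 0.36×290 + 0.497×2200) / (1 + 0.27×15 + 0.36×21 + 0.497×4.3) = 1684/14.75 = 114.2 kJ/min.

114.18 kJ/min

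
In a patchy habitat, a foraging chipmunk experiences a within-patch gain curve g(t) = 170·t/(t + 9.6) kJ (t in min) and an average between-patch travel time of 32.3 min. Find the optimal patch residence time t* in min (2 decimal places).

Optimal t* satisfies g'(t*) = g(t*)/(T + t*).
g'(t) = 170·9.6/(t + 9.6)². Setting 170·9.6/(t+9.6)² = 170t/[(t+9.6)(32.3+t)] gives 9.6(32.3+t) = t(t+9.6), so t² = 9.6×32.3 = 310.1.
t* = √310.1 = 17.61 min.

17.61 min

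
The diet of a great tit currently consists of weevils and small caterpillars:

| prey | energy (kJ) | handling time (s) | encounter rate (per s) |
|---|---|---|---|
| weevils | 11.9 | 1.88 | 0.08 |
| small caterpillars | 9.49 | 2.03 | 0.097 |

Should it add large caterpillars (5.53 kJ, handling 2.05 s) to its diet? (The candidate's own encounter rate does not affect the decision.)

Yes

Intake rate on the current diet: R = (0.08×11.9 + 0.097×9.49) / (1 + 0.08×1.88 + 0.097×2.03) = 1.873/1.347 = 1.39 kJ/s.
large caterpillars: E/h = 5.53/2.05 = 2.698 kJ/s.
2.698 > 1.39, so adding large caterpillars raises the average — include it.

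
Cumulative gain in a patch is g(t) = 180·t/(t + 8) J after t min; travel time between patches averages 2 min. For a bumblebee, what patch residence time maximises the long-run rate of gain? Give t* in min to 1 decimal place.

4.0 min

By the marginal value theorem, leave when the instantaneous gain rate g'(t) equals the habitat-wide average g(t)/(T + t).
g'(t) = 180·8/(t + 8)². Setting 180·8/(t+8)² = 180t/[(t+8)(2+t)] gives 8(2+t) = t(t+8), so t² = 8×2 = 16.
t* = √16 = 4 min.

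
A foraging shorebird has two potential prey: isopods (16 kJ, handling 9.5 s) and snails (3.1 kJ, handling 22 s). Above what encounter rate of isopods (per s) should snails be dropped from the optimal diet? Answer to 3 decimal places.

0.010 per s

At the threshold, the rate on isopods alone equals the profitability of snails: λ·16/(1 + λ·9.5) = 3.1/22 = 0.1409.
Rearranging, λ(16 − 0.1409×9.5) = 0.1409, so λ = 0.1409/14.66 = 0.009611 per s.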